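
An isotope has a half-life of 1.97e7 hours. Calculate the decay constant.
λ = ln(2)/t½ = 3.519e-8 hour⁻¹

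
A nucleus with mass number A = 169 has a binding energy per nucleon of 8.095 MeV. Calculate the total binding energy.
B.E. = 8.095 × 169 = 1368 MeV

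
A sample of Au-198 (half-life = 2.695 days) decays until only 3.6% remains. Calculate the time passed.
t = t½ × log₂(N₀/N) = 12.92 days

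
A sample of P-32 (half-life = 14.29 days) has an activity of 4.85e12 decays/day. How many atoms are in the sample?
N = A/λ = 9.999e13 atoms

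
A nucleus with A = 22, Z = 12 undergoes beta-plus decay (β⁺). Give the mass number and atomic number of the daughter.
Daughter: A = 22, Z = 11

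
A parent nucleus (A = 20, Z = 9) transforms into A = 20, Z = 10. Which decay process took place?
ΔA = 0, ΔZ = +1 ⇒ beta-minus decay (β⁻)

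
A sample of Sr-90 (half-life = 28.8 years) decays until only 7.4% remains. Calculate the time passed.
t = t½ × log₂(N₀/N) = 108.2 years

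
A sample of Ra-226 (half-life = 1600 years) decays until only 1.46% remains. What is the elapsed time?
t = t½ × log₂(N₀/N) = 9757 years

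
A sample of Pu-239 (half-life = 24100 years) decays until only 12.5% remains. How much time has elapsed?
t = t½ × log₂(N₀/N) = 72300 years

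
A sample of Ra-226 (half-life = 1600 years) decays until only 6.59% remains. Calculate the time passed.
t = t½ × log₂(N₀/N) = 6278 years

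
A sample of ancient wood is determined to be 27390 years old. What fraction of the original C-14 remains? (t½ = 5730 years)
N/N₀ = (1/2)^(t/t½) = 0.0364 = 3.64%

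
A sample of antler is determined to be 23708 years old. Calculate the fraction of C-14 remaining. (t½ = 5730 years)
N/N₀ = (1/2)^(t/t½) = 0.05682 = 5.68%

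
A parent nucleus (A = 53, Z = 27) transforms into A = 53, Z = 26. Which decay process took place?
ΔA = 0, ΔZ = -1 ⇒ beta-plus decay (β⁺) or electron capture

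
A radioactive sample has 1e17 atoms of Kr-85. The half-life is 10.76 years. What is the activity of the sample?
A = λN = 6.442e15 decays/year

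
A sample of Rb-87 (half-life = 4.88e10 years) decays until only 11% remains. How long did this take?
t = t½ × log₂(N₀/N) = 1.554e11 years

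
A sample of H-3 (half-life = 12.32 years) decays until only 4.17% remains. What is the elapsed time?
t = t½ × log₂(N₀/N) = 56.47 years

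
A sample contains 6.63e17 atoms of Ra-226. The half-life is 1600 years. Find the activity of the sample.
A = λN = 2.872e14 decays/year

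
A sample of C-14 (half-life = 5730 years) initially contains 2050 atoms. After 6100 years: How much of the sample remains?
N = N₀(1/2)^(t/t½) = 980.1 atoms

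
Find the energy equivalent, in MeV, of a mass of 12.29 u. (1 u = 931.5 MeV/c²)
E = mc² = 11450 MeV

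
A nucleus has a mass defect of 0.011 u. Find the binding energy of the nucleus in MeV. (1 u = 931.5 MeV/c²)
B.E. = Δm × 931.5 = 10.25 MeV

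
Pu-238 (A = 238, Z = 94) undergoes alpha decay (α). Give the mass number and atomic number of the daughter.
Daughter: A = 234, Z = 92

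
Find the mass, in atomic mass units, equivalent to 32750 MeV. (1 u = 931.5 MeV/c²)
m = E/c² = 35.16 u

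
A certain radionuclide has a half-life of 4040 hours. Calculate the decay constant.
λ = ln(2)/t½ = 1.716e-4 hour⁻¹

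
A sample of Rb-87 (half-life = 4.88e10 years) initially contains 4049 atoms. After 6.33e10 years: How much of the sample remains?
N = N₀(1/2)^(t/t½) = 1648 atoms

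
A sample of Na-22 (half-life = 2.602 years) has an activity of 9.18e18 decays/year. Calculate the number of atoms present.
N = A/λ = 3.446e19 atoms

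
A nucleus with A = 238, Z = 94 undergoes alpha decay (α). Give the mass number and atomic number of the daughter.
Daughter: A = 234, Z = 92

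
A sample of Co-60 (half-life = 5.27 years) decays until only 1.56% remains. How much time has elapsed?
t = t½ × log₂(N₀/N) = 31.63 years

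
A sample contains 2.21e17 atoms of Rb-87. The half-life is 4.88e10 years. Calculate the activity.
A = λN = 3.139e6 decays/year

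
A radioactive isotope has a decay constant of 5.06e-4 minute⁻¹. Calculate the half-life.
t½ = ln(2)/λ = 1370 minutes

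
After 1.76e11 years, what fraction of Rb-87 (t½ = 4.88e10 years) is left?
N/N₀ = (1/2)^(t/t½) = 0.0821 = 8.21%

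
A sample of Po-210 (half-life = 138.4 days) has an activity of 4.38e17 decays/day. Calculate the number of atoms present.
N = A/λ = 8.746e19 atoms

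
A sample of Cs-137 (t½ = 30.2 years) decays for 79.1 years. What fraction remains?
N/N₀ = (1/2)^(t/t½) = 0.1628 = 16.3%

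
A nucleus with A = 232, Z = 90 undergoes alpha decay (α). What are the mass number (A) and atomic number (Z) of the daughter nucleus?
Daughter: A = 228, Z = 88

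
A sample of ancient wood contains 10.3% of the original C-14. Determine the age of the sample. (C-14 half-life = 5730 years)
Age = t½ × log₂(1/ratio) = 18790 years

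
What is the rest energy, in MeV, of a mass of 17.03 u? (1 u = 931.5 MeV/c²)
E = mc² = 15860 MeV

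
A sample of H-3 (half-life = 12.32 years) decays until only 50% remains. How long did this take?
t = t½ × log₂(N₀/N) = 12.32 years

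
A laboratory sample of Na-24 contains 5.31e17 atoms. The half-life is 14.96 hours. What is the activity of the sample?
A = λN = 2.46e16 decays/hour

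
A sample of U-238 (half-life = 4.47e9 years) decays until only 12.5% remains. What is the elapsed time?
t = t½ × log₂(N₀/N) = 1.341e10 years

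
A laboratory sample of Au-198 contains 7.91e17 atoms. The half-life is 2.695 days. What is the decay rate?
A = λN = 2.034e17 decays/day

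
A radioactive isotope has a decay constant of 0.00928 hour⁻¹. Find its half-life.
t½ = ln(2)/λ = 74.69 hours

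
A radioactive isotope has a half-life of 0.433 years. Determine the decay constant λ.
λ = ln(2)/t½ = 1.601 year⁻¹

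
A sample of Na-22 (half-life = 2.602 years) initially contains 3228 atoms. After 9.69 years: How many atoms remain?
N = N₀(1/2)^(t/t½) = 244.3 atoms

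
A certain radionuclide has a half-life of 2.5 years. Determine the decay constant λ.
λ = ln(2)/t½ = 0.2773 year⁻¹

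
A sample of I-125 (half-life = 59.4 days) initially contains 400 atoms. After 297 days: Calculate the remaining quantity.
N = N₀(1/2)^(t/t½) = 12.5 atoms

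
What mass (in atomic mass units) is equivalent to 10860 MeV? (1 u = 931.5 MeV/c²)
m = E/c² = 11.66 u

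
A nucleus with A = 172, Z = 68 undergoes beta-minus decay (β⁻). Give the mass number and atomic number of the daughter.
Daughter: A = 172, Z = 69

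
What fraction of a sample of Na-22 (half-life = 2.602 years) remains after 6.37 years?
N/N₀ = (1/2)^(t/t½) = 0.1832 = 18.3%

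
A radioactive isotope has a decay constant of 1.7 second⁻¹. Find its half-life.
t½ = ln(2)/λ = 0.4077 seconds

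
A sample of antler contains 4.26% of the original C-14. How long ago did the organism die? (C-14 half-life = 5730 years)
Age = t½ × log₂(1/ratio) = 26090 years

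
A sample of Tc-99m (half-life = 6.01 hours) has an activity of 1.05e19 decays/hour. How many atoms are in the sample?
N = A/λ = 9.104e19 atoms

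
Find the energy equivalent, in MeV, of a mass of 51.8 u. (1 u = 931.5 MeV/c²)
E = mc² = 48250 MeV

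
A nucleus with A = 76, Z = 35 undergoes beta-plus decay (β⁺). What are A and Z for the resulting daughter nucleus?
Daughter: A = 76, Z = 34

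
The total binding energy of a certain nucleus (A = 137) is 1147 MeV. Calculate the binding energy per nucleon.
B.E./A = 1147/137 = 8.372 MeV/nucleon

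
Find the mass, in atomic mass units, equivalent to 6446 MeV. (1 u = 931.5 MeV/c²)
m = E/c² = 6.92 u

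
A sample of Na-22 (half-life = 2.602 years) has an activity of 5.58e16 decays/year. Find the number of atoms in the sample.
N = A/λ = 2.095e17 atoms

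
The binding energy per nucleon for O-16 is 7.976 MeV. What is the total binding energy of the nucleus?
B.E. = 7.976 × 16 = 127.6 MeV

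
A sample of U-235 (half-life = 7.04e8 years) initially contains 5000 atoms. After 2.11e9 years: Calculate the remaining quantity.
N = N₀(1/2)^(t/t½) = 626.2 atoms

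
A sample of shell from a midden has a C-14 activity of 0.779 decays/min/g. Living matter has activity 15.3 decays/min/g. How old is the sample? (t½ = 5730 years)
Age = t½ × log₂(A₀/A) = 24610 years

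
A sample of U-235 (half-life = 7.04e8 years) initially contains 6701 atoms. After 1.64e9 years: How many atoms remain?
N = N₀(1/2)^(t/t½) = 1333 atoms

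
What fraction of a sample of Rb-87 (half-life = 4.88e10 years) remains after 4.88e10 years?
N/N₀ = (1/2)^(t/t½) = 0.5 = 50%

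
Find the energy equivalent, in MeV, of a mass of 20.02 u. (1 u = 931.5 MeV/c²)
E = mc² = 18650 MeV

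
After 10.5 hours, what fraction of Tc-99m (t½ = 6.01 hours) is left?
N/N₀ = (1/2)^(t/t½) = 0.2979 = 29.8%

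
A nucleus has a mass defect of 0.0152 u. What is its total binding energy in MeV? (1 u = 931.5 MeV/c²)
B.E. = Δm × 931.5 = 14.16 MeV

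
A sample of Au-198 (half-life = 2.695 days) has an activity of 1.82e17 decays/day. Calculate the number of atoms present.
N = A/λ = 7.076e17 atoms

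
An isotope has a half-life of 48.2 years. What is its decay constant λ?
λ = ln(2)/t½ = 0.01438 year⁻¹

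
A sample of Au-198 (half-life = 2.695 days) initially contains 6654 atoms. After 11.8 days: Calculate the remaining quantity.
N = N₀(1/2)^(t/t½) = 319.9 atoms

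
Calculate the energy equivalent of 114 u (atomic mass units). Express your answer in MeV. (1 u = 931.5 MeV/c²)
E = mc² = 1.062e5 MeV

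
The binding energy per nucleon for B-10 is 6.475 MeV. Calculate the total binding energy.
B.E. = 6.475 × 10 = 64.75 MeV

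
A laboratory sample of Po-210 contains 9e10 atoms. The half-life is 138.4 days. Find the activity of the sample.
A = λN = 4.507e8 decays/day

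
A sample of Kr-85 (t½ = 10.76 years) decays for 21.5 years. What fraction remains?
N/N₀ = (1/2)^(t/t½) = 0.2503 = 25%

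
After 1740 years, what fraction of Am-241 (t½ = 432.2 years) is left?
N/N₀ = (1/2)^(t/t½) = 0.06139 = 6.14%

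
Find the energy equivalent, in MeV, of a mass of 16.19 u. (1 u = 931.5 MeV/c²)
E = mc² = 15080 MeV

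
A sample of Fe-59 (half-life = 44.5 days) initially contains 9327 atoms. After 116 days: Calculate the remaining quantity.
N = N₀(1/2)^(t/t½) = 1531 atoms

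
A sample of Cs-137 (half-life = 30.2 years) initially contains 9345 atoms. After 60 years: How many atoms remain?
N = N₀(1/2)^(t/t½) = 2358 atoms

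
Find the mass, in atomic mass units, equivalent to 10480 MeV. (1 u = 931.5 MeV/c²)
m = E/c² = 11.25 u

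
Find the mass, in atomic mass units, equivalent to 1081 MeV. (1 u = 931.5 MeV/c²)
m = E/c² = 1.16 u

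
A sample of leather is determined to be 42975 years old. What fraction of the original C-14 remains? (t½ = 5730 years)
N/N₀ = (1/2)^(t/t½) = 0.005524 = 0.552%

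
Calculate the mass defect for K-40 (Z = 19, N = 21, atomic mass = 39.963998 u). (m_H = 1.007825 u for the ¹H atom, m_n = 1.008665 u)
Δm = Z·m_H + N·m_n − M = 0.3666 u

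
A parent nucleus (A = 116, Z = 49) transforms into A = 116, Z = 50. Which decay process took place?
ΔA = 0, ΔZ = +1 ⇒ beta-minus decay (β⁻)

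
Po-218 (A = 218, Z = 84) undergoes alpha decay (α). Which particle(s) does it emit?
α particle = ⁴₂He (2 protons + 2 neutrons)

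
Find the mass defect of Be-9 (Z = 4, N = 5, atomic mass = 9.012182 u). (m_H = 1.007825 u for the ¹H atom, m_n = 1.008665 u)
Δm = Z·m_H + N·m_n − M = 0.06244 u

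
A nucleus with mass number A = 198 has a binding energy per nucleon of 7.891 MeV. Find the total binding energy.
B.E. = 7.891 × 198 = 1562 MeV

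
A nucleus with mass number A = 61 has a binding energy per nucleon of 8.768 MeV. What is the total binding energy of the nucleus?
B.E. = 8.768 × 61 = 534.8 MeV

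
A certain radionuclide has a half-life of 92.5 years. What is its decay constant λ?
λ = ln(2)/t½ = 0.007493 year⁻¹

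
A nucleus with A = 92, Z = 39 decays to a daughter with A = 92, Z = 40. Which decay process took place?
ΔA = 0, ΔZ = +1 ⇒ beta-minus decay (β⁻)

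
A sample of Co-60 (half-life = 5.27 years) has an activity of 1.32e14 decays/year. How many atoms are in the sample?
N = A/λ = 1.004e15 atoms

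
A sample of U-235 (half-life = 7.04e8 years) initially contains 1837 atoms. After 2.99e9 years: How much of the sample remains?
N = N₀(1/2)^(t/t½) = 96.74 atoms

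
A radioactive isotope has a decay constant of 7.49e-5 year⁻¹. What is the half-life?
t½ = ln(2)/λ = 9254 years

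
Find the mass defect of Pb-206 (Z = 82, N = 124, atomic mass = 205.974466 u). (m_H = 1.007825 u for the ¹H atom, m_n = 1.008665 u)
Δm = Z·m_H + N·m_n − M = 1.742 u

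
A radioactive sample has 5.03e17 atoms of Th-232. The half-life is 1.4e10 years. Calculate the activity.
A = λN = 2.49e7 decays/year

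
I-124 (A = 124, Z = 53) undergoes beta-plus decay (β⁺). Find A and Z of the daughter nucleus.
Daughter: A = 124, Z = 52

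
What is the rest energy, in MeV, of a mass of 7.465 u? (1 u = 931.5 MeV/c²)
E = mc² = 6954 MeV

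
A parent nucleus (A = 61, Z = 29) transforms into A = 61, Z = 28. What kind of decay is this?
ΔA = 0, ΔZ = -1 ⇒ beta-plus decay (β⁺) or electron capture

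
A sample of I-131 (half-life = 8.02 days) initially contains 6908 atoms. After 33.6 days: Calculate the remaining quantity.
N = N₀(1/2)^(t/t½) = 378.6 atoms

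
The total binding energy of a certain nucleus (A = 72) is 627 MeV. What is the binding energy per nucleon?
B.E./A = 627/72 = 8.708 MeV/nucleon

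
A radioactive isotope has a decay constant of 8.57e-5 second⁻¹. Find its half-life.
t½ = ln(2)/λ = 8088 seconds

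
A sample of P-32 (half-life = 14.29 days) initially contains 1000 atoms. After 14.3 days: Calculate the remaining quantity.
N = N₀(1/2)^(t/t½) = 499.8 atoms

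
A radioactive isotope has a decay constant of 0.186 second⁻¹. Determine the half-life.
t½ = ln(2)/λ = 3.727 seconds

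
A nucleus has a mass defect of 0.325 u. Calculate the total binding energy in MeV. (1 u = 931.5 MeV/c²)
B.E. = Δm × 931.5 = 302.7 MeV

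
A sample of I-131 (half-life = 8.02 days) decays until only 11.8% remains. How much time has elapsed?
t = t½ × log₂(N₀/N) = 24.73 days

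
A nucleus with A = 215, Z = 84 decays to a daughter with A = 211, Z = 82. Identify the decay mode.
ΔA = -4, ΔZ = -2 ⇒ alpha decay (α)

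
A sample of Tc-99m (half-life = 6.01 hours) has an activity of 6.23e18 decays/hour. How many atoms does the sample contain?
N = A/λ = 5.402e19 atoms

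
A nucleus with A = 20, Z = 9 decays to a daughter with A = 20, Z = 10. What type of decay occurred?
ΔA = 0, ΔZ = +1 ⇒ beta-minus decay (β⁻)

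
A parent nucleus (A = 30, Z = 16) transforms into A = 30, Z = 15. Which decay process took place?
ΔA = 0, ΔZ = -1 ⇒ beta-plus decay (β⁺) or electron capture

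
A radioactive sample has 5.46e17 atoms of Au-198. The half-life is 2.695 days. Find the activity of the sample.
A = λN = 1.404e17 decays/day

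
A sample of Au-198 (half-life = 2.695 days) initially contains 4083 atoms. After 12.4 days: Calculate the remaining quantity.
N = N₀(1/2)^(t/t½) = 168.2 atoms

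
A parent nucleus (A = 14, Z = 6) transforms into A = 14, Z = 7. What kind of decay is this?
ΔA = 0, ΔZ = +1 ⇒ beta-minus decay (β⁻)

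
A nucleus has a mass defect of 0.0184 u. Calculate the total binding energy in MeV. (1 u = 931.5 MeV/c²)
B.E. = Δm × 931.5 = 17.14 MeV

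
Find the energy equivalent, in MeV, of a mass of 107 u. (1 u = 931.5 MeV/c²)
E = mc² = 99670 MeV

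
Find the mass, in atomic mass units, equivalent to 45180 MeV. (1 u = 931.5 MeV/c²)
m = E/c² = 48.5 u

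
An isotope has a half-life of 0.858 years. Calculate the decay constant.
λ = ln(2)/t½ = 0.8079 year⁻¹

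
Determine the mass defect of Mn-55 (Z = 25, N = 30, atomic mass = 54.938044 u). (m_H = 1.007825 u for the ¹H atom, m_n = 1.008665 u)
Δm = Z·m_H + N·m_n − M = 0.5175 u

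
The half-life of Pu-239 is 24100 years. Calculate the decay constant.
λ = ln(2)/t½ = 2.876e-5 year⁻¹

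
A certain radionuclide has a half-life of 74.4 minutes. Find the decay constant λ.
λ = ln(2)/t½ = 0.009316 minute⁻¹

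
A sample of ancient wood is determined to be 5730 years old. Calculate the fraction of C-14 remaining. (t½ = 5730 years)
N/N₀ = (1/2)^(t/t½) = 0.5 = 50%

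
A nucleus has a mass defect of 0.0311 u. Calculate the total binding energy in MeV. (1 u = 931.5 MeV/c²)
B.E. = Δm × 931.5 = 28.97 MeV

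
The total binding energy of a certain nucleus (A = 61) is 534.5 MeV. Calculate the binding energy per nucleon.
B.E./A = 534.5/61 = 8.762 MeV/nucleon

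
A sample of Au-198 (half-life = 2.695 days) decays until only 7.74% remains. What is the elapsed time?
t = t½ × log₂(N₀/N) = 9.949 days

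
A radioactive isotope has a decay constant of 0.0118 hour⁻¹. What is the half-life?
t½ = ln(2)/λ = 58.74 hours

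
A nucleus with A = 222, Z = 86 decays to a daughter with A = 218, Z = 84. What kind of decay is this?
ΔA = -4, ΔZ = -2 ⇒ alpha decay (α)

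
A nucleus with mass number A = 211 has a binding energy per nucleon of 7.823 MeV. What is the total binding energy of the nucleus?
B.E. = 7.823 × 211 = 1651 MeV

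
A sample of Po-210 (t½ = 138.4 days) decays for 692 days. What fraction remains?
N/N₀ = (1/2)^(t/t½) = 0.03125 = 3.12%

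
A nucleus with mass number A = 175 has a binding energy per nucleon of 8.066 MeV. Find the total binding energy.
B.E. = 8.066 × 175 = 1412 MeV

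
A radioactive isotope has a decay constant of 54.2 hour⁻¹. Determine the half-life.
t½ = ln(2)/λ = 0.01279 hours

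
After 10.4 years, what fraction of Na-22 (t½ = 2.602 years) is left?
N/N₀ = (1/2)^(t/t½) = 0.06263 = 6.26%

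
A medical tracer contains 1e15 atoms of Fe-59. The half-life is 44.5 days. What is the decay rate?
A = λN = 1.558e13 decays/day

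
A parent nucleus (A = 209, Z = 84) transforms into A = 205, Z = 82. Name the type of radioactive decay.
ΔA = -4, ΔZ = -2 ⇒ alpha decay (α)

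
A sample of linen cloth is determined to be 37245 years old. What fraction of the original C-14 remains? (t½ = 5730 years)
N/N₀ = (1/2)^(t/t½) = 0.01105 = 1.1%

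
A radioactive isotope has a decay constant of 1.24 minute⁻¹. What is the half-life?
t½ = ln(2)/λ = 0.559 minutes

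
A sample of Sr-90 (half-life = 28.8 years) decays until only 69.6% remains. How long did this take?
t = t½ × log₂(N₀/N) = 15.06 years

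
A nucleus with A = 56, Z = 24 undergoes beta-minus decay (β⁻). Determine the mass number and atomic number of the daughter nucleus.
Daughter: A = 56, Z = 25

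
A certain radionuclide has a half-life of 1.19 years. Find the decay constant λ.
λ = ln(2)/t½ = 0.5825 year⁻¹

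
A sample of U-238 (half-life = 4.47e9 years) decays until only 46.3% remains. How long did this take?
t = t½ × log₂(N₀/N) = 4.966e9 years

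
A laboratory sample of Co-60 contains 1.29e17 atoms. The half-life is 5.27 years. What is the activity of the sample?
A = λN = 1.697e16 decays/year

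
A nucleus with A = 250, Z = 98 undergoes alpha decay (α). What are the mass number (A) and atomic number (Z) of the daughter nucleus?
Daughter: A = 246, Z = 96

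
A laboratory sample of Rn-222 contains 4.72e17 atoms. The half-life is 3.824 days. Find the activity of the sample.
A = λN = 8.556e16 decays/day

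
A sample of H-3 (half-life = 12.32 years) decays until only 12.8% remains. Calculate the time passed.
t = t½ × log₂(N₀/N) = 36.54 years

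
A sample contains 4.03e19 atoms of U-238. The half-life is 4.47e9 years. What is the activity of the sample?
A = λN = 6.249e9 decays/year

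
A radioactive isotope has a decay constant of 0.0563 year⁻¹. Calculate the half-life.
t½ = ln(2)/λ = 12.31 years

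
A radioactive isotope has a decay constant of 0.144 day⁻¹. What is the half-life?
t½ = ln(2)/λ = 4.814 days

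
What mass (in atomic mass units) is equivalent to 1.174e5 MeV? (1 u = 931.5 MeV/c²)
m = E/c² = 126 u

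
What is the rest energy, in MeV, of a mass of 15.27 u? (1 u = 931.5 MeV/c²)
E = mc² = 14220 MeV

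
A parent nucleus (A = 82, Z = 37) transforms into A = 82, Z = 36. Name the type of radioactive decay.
ΔA = 0, ΔZ = -1 ⇒ beta-plus decay (β⁺) or electron capture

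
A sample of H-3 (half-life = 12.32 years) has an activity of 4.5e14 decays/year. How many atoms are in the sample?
N = A/λ = 7.998e15 atoms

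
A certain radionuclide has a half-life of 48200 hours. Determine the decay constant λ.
λ = ln(2)/t½ = 1.438e-5 hour⁻¹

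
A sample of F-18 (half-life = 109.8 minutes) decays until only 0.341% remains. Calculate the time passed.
t = t½ × log₂(N₀/N) = 899.9 minutes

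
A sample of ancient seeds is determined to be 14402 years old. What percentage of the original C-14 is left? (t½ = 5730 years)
N/N₀ = (1/2)^(t/t½) = 0.1751 = 17.5%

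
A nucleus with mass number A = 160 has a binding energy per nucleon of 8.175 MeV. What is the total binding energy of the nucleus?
B.E. = 8.175 × 160 = 1308 MeV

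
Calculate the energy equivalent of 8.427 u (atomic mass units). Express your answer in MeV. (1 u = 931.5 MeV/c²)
E = mc² = 7850 MeV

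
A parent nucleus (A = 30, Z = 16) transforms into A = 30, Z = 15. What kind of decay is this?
ΔA = 0, ΔZ = -1 ⇒ beta-plus decay (β⁺) or electron capture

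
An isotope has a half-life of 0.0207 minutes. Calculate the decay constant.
λ = ln(2)/t½ = 33.49 minute⁻¹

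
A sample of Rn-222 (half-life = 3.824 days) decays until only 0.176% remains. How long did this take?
t = t½ × log₂(N₀/N) = 34.99 days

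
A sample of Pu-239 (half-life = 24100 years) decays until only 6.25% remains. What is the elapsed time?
t = t½ × log₂(N₀/N) = 96400 years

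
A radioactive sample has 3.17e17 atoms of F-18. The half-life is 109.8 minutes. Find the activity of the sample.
A = λN = 2.001e15 decays/minute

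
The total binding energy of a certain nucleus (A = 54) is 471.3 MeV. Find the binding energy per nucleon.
B.E./A = 471.3/54 = 8.728 MeV/nucleon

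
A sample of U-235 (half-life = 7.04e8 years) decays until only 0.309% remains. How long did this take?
t = t½ × log₂(N₀/N) = 5.87e9 years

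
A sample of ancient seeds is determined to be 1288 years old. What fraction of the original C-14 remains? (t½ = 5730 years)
N/N₀ = (1/2)^(t/t½) = 0.8557 = 85.6%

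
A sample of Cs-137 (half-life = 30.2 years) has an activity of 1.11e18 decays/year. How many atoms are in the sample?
N = A/λ = 4.836e19 atoms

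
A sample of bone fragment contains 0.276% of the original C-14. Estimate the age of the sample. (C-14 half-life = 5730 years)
Age = t½ × log₂(1/ratio) = 48710 years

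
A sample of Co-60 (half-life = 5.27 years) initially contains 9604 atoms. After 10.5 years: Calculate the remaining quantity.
N = N₀(1/2)^(t/t½) = 2414 atoms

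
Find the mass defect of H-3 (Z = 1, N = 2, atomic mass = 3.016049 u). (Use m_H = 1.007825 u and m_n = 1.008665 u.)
Δm = Z·m_H + N·m_n − M = 0.009106 u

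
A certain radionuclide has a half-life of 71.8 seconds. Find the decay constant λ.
λ = ln(2)/t½ = 0.009654 second⁻¹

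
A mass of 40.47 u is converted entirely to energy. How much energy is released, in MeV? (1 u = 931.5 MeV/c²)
E = mc² = 37700 MeV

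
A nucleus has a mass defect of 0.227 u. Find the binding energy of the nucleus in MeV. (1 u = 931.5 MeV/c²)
B.E. = Δm × 931.5 = 211.5 MeV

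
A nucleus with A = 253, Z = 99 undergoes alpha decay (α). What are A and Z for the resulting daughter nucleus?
Daughter: A = 249, Z = 97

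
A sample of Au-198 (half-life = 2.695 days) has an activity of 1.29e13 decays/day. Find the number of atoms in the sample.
N = A/λ = 5.016e13 atoms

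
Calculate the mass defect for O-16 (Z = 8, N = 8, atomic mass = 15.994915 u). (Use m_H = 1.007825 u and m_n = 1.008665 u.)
Δm = Z·m_H + N·m_n − M = 0.137 u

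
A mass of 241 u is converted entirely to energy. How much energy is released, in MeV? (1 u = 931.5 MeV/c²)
E = mc² = 2.245e5 MeV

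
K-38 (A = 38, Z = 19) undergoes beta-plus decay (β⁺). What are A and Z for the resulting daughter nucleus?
Daughter: A = 38, Z = 18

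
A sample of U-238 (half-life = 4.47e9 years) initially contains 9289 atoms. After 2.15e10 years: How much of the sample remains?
N = N₀(1/2)^(t/t½) = 331.2 atoms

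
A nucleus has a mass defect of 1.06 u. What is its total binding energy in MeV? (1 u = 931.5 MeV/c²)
B.E. = Δm × 931.5 = 987.4 MeV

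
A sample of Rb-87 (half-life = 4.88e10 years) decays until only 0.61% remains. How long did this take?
t = t½ × log₂(N₀/N) = 3.59e11 years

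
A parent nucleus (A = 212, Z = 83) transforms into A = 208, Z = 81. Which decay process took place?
ΔA = -4, ΔZ = -2 ⇒ alpha decay (α)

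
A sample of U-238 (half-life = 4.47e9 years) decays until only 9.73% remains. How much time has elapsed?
t = t½ × log₂(N₀/N) = 1.503e10 years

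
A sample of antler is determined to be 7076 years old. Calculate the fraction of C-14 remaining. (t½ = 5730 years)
N/N₀ = (1/2)^(t/t½) = 0.4249 = 42.5%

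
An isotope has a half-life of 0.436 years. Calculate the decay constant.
λ = ln(2)/t½ = 1.59 year⁻¹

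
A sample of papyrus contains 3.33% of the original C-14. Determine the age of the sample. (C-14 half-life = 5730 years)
Age = t½ × log₂(1/ratio) = 28120 years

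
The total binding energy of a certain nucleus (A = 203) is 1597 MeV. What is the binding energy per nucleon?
B.E./A = 1597/203 = 7.867 MeV/nucleon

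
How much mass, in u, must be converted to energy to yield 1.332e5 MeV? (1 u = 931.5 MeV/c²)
m = E/c² = 143 u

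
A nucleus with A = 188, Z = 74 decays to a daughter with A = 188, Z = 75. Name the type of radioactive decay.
ΔA = 0, ΔZ = +1 ⇒ beta-minus decay (β⁻)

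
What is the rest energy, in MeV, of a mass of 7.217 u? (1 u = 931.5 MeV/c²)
E = mc² = 6723 MeV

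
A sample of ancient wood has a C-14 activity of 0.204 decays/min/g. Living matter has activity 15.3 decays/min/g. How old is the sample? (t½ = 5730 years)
Age = t½ × log₂(A₀/A) = 35690 years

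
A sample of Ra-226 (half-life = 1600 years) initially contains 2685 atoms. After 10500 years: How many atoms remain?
N = N₀(1/2)^(t/t½) = 28.41 atoms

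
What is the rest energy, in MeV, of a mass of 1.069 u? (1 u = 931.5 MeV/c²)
E = mc² = 995.8 MeV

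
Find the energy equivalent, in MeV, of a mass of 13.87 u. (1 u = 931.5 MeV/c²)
E = mc² = 12920 MeV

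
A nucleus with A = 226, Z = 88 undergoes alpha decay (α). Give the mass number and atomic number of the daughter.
Daughter: A = 222, Z = 86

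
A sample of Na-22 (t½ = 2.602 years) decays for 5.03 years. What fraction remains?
N/N₀ = (1/2)^(t/t½) = 0.2619 = 26.2%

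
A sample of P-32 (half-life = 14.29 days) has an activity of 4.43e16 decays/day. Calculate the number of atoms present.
N = A/λ = 9.133e17 atoms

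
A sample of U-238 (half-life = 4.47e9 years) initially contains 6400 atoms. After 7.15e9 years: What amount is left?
N = N₀(1/2)^(t/t½) = 2112 atoms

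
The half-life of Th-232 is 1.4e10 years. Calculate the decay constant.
λ = ln(2)/t½ = 4.951e-11 year⁻¹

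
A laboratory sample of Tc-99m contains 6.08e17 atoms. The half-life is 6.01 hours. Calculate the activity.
A = λN = 7.012e16 decays/hour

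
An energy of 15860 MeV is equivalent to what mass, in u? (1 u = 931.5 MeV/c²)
m = E/c² = 17.03 u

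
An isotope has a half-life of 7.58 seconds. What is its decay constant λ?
λ = ln(2)/t½ = 0.09144 second⁻¹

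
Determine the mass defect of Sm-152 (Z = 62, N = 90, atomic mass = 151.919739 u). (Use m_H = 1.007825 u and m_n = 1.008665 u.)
Δm = Z·m_H + N·m_n − M = 1.345 u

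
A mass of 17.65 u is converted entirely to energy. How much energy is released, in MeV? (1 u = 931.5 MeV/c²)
E = mc² = 16440 MeV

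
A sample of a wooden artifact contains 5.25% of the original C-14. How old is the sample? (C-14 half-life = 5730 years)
Age = t½ × log₂(1/ratio) = 24360 years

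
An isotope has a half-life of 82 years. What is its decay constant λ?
λ = ln(2)/t½ = 0.008453 year⁻¹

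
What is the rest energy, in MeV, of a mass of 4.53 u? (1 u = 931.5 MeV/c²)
E = mc² = 4220 MeV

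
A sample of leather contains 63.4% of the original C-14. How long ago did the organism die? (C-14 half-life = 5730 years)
Age = t½ × log₂(1/ratio) = 3767 years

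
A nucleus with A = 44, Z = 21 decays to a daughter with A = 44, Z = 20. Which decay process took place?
ΔA = 0, ΔZ = -1 ⇒ beta-plus decay (β⁺) or electron capture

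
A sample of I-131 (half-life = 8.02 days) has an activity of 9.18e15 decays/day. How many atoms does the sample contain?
N = A/λ = 1.062e17 atoms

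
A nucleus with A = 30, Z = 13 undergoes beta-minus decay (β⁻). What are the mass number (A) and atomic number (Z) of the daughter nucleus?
Daughter: A = 30, Z = 14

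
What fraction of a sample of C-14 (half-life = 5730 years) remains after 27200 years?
N/N₀ = (1/2)^(t/t½) = 0.03724 = 3.72%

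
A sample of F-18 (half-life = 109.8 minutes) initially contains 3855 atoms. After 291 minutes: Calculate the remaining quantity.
N = N₀(1/2)^(t/t½) = 614.1 atoms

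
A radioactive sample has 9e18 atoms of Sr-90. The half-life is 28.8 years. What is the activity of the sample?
A = λN = 2.166e17 decays/year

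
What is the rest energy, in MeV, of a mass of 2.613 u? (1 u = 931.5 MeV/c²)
E = mc² = 2434 MeV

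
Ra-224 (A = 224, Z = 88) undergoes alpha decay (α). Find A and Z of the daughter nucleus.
Daughter: A = 220, Z = 86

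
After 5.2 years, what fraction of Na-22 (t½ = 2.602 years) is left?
N/N₀ = (1/2)^(t/t½) = 0.2503 = 25%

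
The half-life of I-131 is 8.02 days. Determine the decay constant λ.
λ = ln(2)/t½ = 0.08643 day⁻¹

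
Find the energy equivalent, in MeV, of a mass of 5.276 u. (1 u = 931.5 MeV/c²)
E = mc² = 4915 MeV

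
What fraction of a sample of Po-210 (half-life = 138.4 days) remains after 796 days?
N/N₀ = (1/2)^(t/t½) = 0.01856 = 1.86%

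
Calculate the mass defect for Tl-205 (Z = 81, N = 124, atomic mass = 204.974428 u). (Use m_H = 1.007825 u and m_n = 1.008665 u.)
Δm = Z·m_H + N·m_n − M = 1.734 u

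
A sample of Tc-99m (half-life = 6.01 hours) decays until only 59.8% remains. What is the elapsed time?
t = t½ × log₂(N₀/N) = 4.458 hours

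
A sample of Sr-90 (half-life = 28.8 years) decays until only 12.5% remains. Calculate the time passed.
t = t½ × log₂(N₀/N) = 86.4 years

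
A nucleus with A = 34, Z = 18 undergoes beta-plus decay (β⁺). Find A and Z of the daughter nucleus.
Daughter: A = 34, Z = 17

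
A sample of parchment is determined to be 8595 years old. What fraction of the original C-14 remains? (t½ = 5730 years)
N/N₀ = (1/2)^(t/t½) = 0.3536 = 35.4%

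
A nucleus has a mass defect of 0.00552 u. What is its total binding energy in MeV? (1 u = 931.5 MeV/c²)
B.E. = Δm × 931.5 = 5.142 MeV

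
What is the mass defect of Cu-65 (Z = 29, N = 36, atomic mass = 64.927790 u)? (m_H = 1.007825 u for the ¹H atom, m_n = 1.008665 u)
Δm = Z·m_H + N·m_n − M = 0.6111 u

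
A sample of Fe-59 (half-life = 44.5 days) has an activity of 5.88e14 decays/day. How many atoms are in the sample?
N = A/λ = 3.775e16 atoms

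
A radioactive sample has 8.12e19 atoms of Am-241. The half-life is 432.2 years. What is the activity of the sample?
A = λN = 1.302e17 decays/year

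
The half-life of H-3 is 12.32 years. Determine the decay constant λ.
λ = ln(2)/t½ = 0.05626 year⁻¹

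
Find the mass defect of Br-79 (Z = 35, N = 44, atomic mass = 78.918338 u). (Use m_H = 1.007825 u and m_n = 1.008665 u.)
Δm = Z·m_H + N·m_n − M = 0.7368 u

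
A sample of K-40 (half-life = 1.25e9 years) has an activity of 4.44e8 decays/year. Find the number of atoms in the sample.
N = A/λ = 8.007e17 atoms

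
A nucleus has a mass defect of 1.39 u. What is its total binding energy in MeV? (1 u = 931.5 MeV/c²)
B.E. = Δm × 931.5 = 1295 MeV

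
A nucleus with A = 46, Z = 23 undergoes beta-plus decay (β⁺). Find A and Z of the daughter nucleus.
Daughter: A = 46, Z = 22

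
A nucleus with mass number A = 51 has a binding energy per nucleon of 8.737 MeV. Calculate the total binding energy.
B.E. = 8.737 × 51 = 445.6 MeV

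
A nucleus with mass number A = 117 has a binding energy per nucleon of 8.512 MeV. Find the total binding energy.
B.E. = 8.512 × 117 = 995.9 MeV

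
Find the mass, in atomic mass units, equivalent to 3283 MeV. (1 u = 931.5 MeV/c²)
m = E/c² = 3.524 u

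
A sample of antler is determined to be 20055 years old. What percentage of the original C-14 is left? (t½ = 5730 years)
N/N₀ = (1/2)^(t/t½) = 0.08839 = 8.84%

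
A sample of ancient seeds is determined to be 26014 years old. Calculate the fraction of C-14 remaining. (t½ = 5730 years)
N/N₀ = (1/2)^(t/t½) = 0.04299 = 4.3%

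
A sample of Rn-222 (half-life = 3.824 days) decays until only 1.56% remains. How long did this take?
t = t½ × log₂(N₀/N) = 22.95 days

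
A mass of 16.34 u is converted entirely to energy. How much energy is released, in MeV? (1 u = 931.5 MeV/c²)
E = mc² = 15220 MeV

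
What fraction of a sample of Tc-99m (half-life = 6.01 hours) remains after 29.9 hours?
N/N₀ = (1/2)^(t/t½) = 0.0318 = 3.18%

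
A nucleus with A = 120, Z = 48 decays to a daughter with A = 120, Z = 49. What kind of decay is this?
ΔA = 0, ΔZ = +1 ⇒ beta-minus decay (β⁻)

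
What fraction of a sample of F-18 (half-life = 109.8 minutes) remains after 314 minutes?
N/N₀ = (1/2)^(t/t½) = 0.1378 = 13.8%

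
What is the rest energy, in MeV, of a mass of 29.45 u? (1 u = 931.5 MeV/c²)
E = mc² = 27430 MeV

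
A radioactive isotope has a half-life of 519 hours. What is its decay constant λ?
λ = ln(2)/t½ = 0.001336 hour⁻¹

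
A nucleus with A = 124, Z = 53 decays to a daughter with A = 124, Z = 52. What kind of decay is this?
ΔA = 0, ΔZ = -1 ⇒ beta-plus decay (β⁺) or electron capture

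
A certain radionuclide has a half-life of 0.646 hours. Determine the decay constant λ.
λ = ln(2)/t½ = 1.073 hour⁻¹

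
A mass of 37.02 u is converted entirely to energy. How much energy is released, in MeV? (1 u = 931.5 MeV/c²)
E = mc² = 34480 MeV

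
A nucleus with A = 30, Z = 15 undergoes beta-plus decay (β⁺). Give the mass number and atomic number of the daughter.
Daughter: A = 30, Z = 14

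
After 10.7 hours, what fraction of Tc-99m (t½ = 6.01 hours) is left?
N/N₀ = (1/2)^(t/t½) = 0.2911 = 29.1%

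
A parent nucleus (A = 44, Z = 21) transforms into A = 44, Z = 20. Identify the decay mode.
ΔA = 0, ΔZ = -1 ⇒ beta-plus decay (β⁺) or electron capture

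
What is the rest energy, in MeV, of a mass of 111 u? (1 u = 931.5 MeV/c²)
E = mc² = 1.034e5 MeV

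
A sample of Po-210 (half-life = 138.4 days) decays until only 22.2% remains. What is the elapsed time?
t = t½ × log₂(N₀/N) = 300.5 days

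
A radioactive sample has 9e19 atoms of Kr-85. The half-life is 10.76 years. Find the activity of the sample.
A = λN = 5.798e18 decays/year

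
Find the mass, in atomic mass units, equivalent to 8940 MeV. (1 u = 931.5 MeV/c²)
m = E/c² = 9.597 u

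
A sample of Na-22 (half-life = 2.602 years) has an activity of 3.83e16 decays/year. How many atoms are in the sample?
N = A/λ = 1.438e17 atoms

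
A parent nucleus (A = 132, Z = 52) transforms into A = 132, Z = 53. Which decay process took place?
ΔA = 0, ΔZ = +1 ⇒ beta-minus decay (β⁻)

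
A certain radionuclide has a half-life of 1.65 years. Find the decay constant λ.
λ = ln(2)/t½ = 0.4201 year⁻¹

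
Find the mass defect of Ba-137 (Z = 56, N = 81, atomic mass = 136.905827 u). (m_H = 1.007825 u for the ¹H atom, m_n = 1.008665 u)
Δm = Z·m_H + N·m_n − M = 1.234 u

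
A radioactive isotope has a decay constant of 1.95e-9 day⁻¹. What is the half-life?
t½ = ln(2)/λ = 3.555e8 days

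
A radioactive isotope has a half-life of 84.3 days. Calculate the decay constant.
λ = ln(2)/t½ = 0.008222 day⁻¹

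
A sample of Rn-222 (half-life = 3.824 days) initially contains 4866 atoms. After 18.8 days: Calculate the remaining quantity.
N = N₀(1/2)^(t/t½) = 161.1 atoms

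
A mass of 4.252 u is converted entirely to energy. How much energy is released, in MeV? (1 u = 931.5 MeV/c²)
E = mc² = 3961 MeV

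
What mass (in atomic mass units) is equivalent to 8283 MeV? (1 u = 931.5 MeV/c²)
m = E/c² = 8.892 u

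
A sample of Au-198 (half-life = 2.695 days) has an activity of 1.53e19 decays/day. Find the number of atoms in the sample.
N = A/λ = 5.949e19 atoms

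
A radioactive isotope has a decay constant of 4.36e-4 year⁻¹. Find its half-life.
t½ = ln(2)/λ = 1590 years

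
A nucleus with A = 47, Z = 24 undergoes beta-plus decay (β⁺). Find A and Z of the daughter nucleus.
Daughter: A = 47, Z = 23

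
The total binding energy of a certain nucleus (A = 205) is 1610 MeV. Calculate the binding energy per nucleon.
B.E./A = 1610/205 = 7.854 MeV/nucleon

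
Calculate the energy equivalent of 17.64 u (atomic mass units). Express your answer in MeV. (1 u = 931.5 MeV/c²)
E = mc² = 16430 MeV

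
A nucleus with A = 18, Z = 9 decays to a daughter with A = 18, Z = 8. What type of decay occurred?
ΔA = 0, ΔZ = -1 ⇒ beta-plus decay (β⁺) or electron capture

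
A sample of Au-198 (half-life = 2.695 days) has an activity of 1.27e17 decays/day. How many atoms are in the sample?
N = A/λ = 4.938e17 atoms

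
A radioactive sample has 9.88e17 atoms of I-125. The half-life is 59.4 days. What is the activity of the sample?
A = λN = 1.153e16 decays/day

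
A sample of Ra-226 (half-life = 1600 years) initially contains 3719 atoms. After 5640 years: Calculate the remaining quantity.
N = N₀(1/2)^(t/t½) = 323.1 atoms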